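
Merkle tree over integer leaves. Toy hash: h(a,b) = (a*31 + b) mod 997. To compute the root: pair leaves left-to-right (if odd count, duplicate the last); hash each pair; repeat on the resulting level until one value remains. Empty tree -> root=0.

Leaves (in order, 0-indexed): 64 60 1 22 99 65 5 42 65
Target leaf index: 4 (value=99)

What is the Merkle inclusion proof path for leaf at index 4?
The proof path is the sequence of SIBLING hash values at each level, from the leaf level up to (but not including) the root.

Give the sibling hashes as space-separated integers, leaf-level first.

Answer: 65 197 606 328

Derivation:
L0 (leaves): [64, 60, 1, 22, 99, 65, 5, 42, 65], target index=4
L1: h(64,60)=(64*31+60)%997=50 [pair 0] h(1,22)=(1*31+22)%997=53 [pair 1] h(99,65)=(99*31+65)%997=143 [pair 2] h(5,42)=(5*31+42)%997=197 [pair 3] h(65,65)=(65*31+65)%997=86 [pair 4] -> [50, 53, 143, 197, 86]
  Sibling for proof at L0: 65
L2: h(50,53)=(50*31+53)%997=606 [pair 0] h(143,197)=(143*31+197)%997=642 [pair 1] h(86,86)=(86*31+86)%997=758 [pair 2] -> [606, 642, 758]
  Sibling for proof at L1: 197
L3: h(606,642)=(606*31+642)%997=485 [pair 0] h(758,758)=(758*31+758)%997=328 [pair 1] -> [485, 328]
  Sibling for proof at L2: 606
L4: h(485,328)=(485*31+328)%997=408 [pair 0] -> [408]
  Sibling for proof at L3: 328
Root: 408
Proof path (sibling hashes from leaf to root): [65, 197, 606, 328]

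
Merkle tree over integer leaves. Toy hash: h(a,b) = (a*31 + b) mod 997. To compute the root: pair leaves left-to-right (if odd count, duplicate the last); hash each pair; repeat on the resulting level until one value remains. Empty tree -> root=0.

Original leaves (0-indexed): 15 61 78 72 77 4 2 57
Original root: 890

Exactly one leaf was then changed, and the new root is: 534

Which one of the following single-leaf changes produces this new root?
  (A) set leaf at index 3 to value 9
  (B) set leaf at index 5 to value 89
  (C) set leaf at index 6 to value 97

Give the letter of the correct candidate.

Answer: B

Derivation:
Original leaves: [15, 61, 78, 72, 77, 4, 2, 57]
Target new root: 534
Try each candidate change and compute the resulting root:
Candidate A: set leaf[3] = 9 -> leaves = [15, 61, 78, 9, 77, 4, 2, 57]
  L0: [15, 61, 78, 9, 77, 4, 2, 57]
  L1: h(15,61)=(15*31+61)%997=526 h(78,9)=(78*31+9)%997=433 h(77,4)=(77*31+4)%997=397 h(2,57)=(2*31+57)%997=119 -> [526, 433, 397, 119]
  L2: h(526,433)=(526*31+433)%997=787 h(397,119)=(397*31+119)%997=462 -> [787, 462]
  L3: h(787,462)=(787*31+462)%997=931 -> [931]
  root = 931 != target 534
Candidate B: set leaf[5] = 89 -> leaves = [15, 61, 78, 72, 77, 89, 2, 57]
  L0: [15, 61, 78, 72, 77, 89, 2, 57]
  L1: h(15,61)=(15*31+61)%997=526 h(78,72)=(78*31+72)%997=496 h(77,89)=(77*31+89)%997=482 h(2,57)=(2*31+57)%997=119 -> [526, 496, 482, 119]
  L2: h(526,496)=(526*31+496)%997=850 h(482,119)=(482*31+119)%997=106 -> [850, 106]
  L3: h(850,106)=(850*31+106)%997=534 -> [534]
  root = 534 == target 534  ** MATCH **
Candidate C: set leaf[6] = 97 -> leaves = [15, 61, 78, 72, 77, 4, 97, 57]
  L0: [15, 61, 78, 72, 77, 4, 97, 57]
  L1: h(15,61)=(15*31+61)%997=526 h(78,72)=(78*31+72)%997=496 h(77,4)=(77*31+4)%997=397 h(97,57)=(97*31+57)%997=73 -> [526, 496, 397, 73]
  L2: h(526,496)=(526*31+496)%997=850 h(397,73)=(397*31+73)%997=416 -> [850, 416]
  L3: h(850,416)=(850*31+416)%997=844 -> [844]
  root = 844 != target 534
Candidate B produces the target root.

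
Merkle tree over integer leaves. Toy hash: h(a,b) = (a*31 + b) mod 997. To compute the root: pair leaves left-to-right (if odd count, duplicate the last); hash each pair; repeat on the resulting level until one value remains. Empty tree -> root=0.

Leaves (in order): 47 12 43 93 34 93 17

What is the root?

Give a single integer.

Answer: 504

Derivation:
L0: [47, 12, 43, 93, 34, 93, 17]
L1: h(47,12)=(47*31+12)%997=472 h(43,93)=(43*31+93)%997=429 h(34,93)=(34*31+93)%997=150 h(17,17)=(17*31+17)%997=544 -> [472, 429, 150, 544]
L2: h(472,429)=(472*31+429)%997=106 h(150,544)=(150*31+544)%997=209 -> [106, 209]
L3: h(106,209)=(106*31+209)%997=504 -> [504]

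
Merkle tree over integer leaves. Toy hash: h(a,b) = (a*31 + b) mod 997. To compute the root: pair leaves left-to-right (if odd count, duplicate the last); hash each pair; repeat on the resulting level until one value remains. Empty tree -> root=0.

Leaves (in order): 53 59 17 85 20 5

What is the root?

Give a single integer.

Answer: 631

Derivation:
L0: [53, 59, 17, 85, 20, 5]
L1: h(53,59)=(53*31+59)%997=705 h(17,85)=(17*31+85)%997=612 h(20,5)=(20*31+5)%997=625 -> [705, 612, 625]
L2: h(705,612)=(705*31+612)%997=533 h(625,625)=(625*31+625)%997=60 -> [533, 60]
L3: h(533,60)=(533*31+60)%997=631 -> [631]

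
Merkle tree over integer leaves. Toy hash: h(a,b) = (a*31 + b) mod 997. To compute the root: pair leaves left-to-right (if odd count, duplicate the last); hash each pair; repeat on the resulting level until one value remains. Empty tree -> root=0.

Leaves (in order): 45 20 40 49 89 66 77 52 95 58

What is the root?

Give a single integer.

Answer: 718

Derivation:
L0: [45, 20, 40, 49, 89, 66, 77, 52, 95, 58]
L1: h(45,20)=(45*31+20)%997=418 h(40,49)=(40*31+49)%997=292 h(89,66)=(89*31+66)%997=831 h(77,52)=(77*31+52)%997=445 h(95,58)=(95*31+58)%997=12 -> [418, 292, 831, 445, 12]
L2: h(418,292)=(418*31+292)%997=289 h(831,445)=(831*31+445)%997=284 h(12,12)=(12*31+12)%997=384 -> [289, 284, 384]
L3: h(289,284)=(289*31+284)%997=270 h(384,384)=(384*31+384)%997=324 -> [270, 324]
L4: h(270,324)=(270*31+324)%997=718 -> [718]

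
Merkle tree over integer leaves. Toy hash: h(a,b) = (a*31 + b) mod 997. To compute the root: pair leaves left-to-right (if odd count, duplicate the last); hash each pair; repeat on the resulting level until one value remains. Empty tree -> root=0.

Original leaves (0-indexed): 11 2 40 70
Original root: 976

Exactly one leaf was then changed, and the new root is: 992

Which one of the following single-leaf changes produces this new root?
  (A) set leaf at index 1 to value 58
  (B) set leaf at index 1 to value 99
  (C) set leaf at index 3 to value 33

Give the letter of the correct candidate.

Original leaves: [11, 2, 40, 70]
Target new root: 992
Try each candidate change and compute the resulting root:
Candidate A: set leaf[1] = 58 -> leaves = [11, 58, 40, 70]
  L0: [11, 58, 40, 70]
  L1: h(11,58)=(11*31+58)%997=399 h(40,70)=(40*31+70)%997=313 -> [399, 313]
  L2: h(399,313)=(399*31+313)%997=718 -> [718]
  root = 718 != target 992
Candidate B: set leaf[1] = 99 -> leaves = [11, 99, 40, 70]
  L0: [11, 99, 40, 70]
  L1: h(11,99)=(11*31+99)%997=440 h(40,70)=(40*31+70)%997=313 -> [440, 313]
  L2: h(440,313)=(440*31+313)%997=992 -> [992]
  root = 992 == target 992  ** MATCH **
Candidate C: set leaf[3] = 33 -> leaves = [11, 2, 40, 33]
  L0: [11, 2, 40, 33]
  L1: h(11,2)=(11*31+2)%997=343 h(40,33)=(40*31+33)%997=276 -> [343, 276]
  L2: h(343,276)=(343*31+276)%997=939 -> [939]
  root = 939 != target 992
Candidate B produces the target root.

Answer: B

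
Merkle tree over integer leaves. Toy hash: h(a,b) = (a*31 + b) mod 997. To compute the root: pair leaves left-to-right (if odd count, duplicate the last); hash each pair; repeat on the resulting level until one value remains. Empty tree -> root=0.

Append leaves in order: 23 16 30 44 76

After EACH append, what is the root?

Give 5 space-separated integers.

Answer: 23 729 628 642 20

Derivation:
After append 23 (leaves=[23]):
  L0: [23]
  root=23
After append 16 (leaves=[23, 16]):
  L0: [23, 16]
  L1: h(23,16)=(23*31+16)%997=729 -> [729]
  root=729
After append 30 (leaves=[23, 16, 30]):
  L0: [23, 16, 30]
  L1: h(23,16)=(23*31+16)%997=729 h(30,30)=(30*31+30)%997=960 -> [729, 960]
  L2: h(729,960)=(729*31+960)%997=628 -> [628]
  root=628
After append 44 (leaves=[23, 16, 30, 44]):
  L0: [23, 16, 30, 44]
  L1: h(23,16)=(23*31+16)%997=729 h(30,44)=(30*31+44)%997=974 -> [729, 974]
  L2: h(729,974)=(729*31+974)%997=642 -> [642]
  root=642
After append 76 (leaves=[23, 16, 30, 44, 76]):
  L0: [23, 16, 30, 44, 76]
  L1: h(23,16)=(23*31+16)%997=729 h(30,44)=(30*31+44)%997=974 h(76,76)=(76*31+76)%997=438 -> [729, 974, 438]
  L2: h(729,974)=(729*31+974)%997=642 h(438,438)=(438*31+438)%997=58 -> [642, 58]
  L3: h(642,58)=(642*31+58)%997=20 -> [20]
  root=20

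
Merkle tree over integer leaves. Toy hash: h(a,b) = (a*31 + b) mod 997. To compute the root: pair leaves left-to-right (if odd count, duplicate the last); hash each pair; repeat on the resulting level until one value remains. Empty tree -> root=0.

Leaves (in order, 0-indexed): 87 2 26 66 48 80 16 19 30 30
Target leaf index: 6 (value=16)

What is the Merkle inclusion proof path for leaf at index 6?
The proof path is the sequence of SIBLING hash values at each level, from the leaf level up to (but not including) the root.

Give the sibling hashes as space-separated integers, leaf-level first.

L0 (leaves): [87, 2, 26, 66, 48, 80, 16, 19, 30, 30], target index=6
L1: h(87,2)=(87*31+2)%997=705 [pair 0] h(26,66)=(26*31+66)%997=872 [pair 1] h(48,80)=(48*31+80)%997=571 [pair 2] h(16,19)=(16*31+19)%997=515 [pair 3] h(30,30)=(30*31+30)%997=960 [pair 4] -> [705, 872, 571, 515, 960]
  Sibling for proof at L0: 19
L2: h(705,872)=(705*31+872)%997=793 [pair 0] h(571,515)=(571*31+515)%997=270 [pair 1] h(960,960)=(960*31+960)%997=810 [pair 2] -> [793, 270, 810]
  Sibling for proof at L1: 571
L3: h(793,270)=(793*31+270)%997=925 [pair 0] h(810,810)=(810*31+810)%997=995 [pair 1] -> [925, 995]
  Sibling for proof at L2: 793
L4: h(925,995)=(925*31+995)%997=757 [pair 0] -> [757]
  Sibling for proof at L3: 995
Root: 757
Proof path (sibling hashes from leaf to root): [19, 571, 793, 995]

Answer: 19 571 793 995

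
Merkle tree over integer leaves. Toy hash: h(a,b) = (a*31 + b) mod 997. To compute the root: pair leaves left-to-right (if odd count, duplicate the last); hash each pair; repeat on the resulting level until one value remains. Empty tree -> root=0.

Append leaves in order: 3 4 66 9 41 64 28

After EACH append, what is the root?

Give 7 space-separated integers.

Answer: 3 97 134 77 503 242 800

Derivation:
After append 3 (leaves=[3]):
  L0: [3]
  root=3
After append 4 (leaves=[3, 4]):
  L0: [3, 4]
  L1: h(3,4)=(3*31+4)%997=97 -> [97]
  root=97
After append 66 (leaves=[3, 4, 66]):
  L0: [3, 4, 66]
  L1: h(3,4)=(3*31+4)%997=97 h(66,66)=(66*31+66)%997=118 -> [97, 118]
  L2: h(97,118)=(97*31+118)%997=134 -> [134]
  root=134
After append 9 (leaves=[3, 4, 66, 9]):
  L0: [3, 4, 66, 9]
  L1: h(3,4)=(3*31+4)%997=97 h(66,9)=(66*31+9)%997=61 -> [97, 61]
  L2: h(97,61)=(97*31+61)%997=77 -> [77]
  root=77
After append 41 (leaves=[3, 4, 66, 9, 41]):
  L0: [3, 4, 66, 9, 41]
  L1: h(3,4)=(3*31+4)%997=97 h(66,9)=(66*31+9)%997=61 h(41,41)=(41*31+41)%997=315 -> [97, 61, 315]
  L2: h(97,61)=(97*31+61)%997=77 h(315,315)=(315*31+315)%997=110 -> [77, 110]
  L3: h(77,110)=(77*31+110)%997=503 -> [503]
  root=503
After append 64 (leaves=[3, 4, 66, 9, 41, 64]):
  L0: [3, 4, 66, 9, 41, 64]
  L1: h(3,4)=(3*31+4)%997=97 h(66,9)=(66*31+9)%997=61 h(41,64)=(41*31+64)%997=338 -> [97, 61, 338]
  L2: h(97,61)=(97*31+61)%997=77 h(338,338)=(338*31+338)%997=846 -> [77, 846]
  L3: h(77,846)=(77*31+846)%997=242 -> [242]
  root=242
After append 28 (leaves=[3, 4, 66, 9, 41, 64, 28]):
  L0: [3, 4, 66, 9, 41, 64, 28]
  L1: h(3,4)=(3*31+4)%997=97 h(66,9)=(66*31+9)%997=61 h(41,64)=(41*31+64)%997=338 h(28,28)=(28*31+28)%997=896 -> [97, 61, 338, 896]
  L2: h(97,61)=(97*31+61)%997=77 h(338,896)=(338*31+896)%997=407 -> [77, 407]
  L3: h(77,407)=(77*31+407)%997=800 -> [800]
  root=800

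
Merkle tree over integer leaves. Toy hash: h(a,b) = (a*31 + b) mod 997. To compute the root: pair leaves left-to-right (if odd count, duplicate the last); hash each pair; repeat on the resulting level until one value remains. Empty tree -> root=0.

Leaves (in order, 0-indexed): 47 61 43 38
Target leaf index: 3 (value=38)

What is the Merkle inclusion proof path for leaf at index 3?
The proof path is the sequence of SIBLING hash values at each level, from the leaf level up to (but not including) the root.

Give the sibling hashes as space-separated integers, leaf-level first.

Answer: 43 521

Derivation:
L0 (leaves): [47, 61, 43, 38], target index=3
L1: h(47,61)=(47*31+61)%997=521 [pair 0] h(43,38)=(43*31+38)%997=374 [pair 1] -> [521, 374]
  Sibling for proof at L0: 43
L2: h(521,374)=(521*31+374)%997=573 [pair 0] -> [573]
  Sibling for proof at L1: 521
Root: 573
Proof path (sibling hashes from leaf to root): [43, 521]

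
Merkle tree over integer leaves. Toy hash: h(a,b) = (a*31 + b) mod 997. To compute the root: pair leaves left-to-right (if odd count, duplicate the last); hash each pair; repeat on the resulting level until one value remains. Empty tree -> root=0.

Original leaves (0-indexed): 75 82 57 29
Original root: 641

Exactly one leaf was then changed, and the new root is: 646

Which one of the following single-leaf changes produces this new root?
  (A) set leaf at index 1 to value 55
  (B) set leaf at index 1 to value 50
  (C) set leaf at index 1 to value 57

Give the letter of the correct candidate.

Original leaves: [75, 82, 57, 29]
Target new root: 646
Try each candidate change and compute the resulting root:
Candidate A: set leaf[1] = 55 -> leaves = [75, 55, 57, 29]
  L0: [75, 55, 57, 29]
  L1: h(75,55)=(75*31+55)%997=386 h(57,29)=(57*31+29)%997=799 -> [386, 799]
  L2: h(386,799)=(386*31+799)%997=801 -> [801]
  root = 801 != target 646
Candidate B: set leaf[1] = 50 -> leaves = [75, 50, 57, 29]
  L0: [75, 50, 57, 29]
  L1: h(75,50)=(75*31+50)%997=381 h(57,29)=(57*31+29)%997=799 -> [381, 799]
  L2: h(381,799)=(381*31+799)%997=646 -> [646]
  root = 646 == target 646  ** MATCH **
Candidate C: set leaf[1] = 57 -> leaves = [75, 57, 57, 29]
  L0: [75, 57, 57, 29]
  L1: h(75,57)=(75*31+57)%997=388 h(57,29)=(57*31+29)%997=799 -> [388, 799]
  L2: h(388,799)=(388*31+799)%997=863 -> [863]
  root = 863 != target 646
Candidate B produces the target root.

Answer: B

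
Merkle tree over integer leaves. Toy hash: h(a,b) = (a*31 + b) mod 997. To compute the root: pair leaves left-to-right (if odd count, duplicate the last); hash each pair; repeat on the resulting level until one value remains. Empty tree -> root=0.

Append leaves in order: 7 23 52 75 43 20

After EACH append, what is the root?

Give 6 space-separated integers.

Answer: 7 240 131 154 950 214

Derivation:
After append 7 (leaves=[7]):
  L0: [7]
  root=7
After append 23 (leaves=[7, 23]):
  L0: [7, 23]
  L1: h(7,23)=(7*31+23)%997=240 -> [240]
  root=240
After append 52 (leaves=[7, 23, 52]):
  L0: [7, 23, 52]
  L1: h(7,23)=(7*31+23)%997=240 h(52,52)=(52*31+52)%997=667 -> [240, 667]
  L2: h(240,667)=(240*31+667)%997=131 -> [131]
  root=131
After append 75 (leaves=[7, 23, 52, 75]):
  L0: [7, 23, 52, 75]
  L1: h(7,23)=(7*31+23)%997=240 h(52,75)=(52*31+75)%997=690 -> [240, 690]
  L2: h(240,690)=(240*31+690)%997=154 -> [154]
  root=154
After append 43 (leaves=[7, 23, 52, 75, 43]):
  L0: [7, 23, 52, 75, 43]
  L1: h(7,23)=(7*31+23)%997=240 h(52,75)=(52*31+75)%997=690 h(43,43)=(43*31+43)%997=379 -> [240, 690, 379]
  L2: h(240,690)=(240*31+690)%997=154 h(379,379)=(379*31+379)%997=164 -> [154, 164]
  L3: h(154,164)=(154*31+164)%997=950 -> [950]
  root=950
After append 20 (leaves=[7, 23, 52, 75, 43, 20]):
  L0: [7, 23, 52, 75, 43, 20]
  L1: h(7,23)=(7*31+23)%997=240 h(52,75)=(52*31+75)%997=690 h(43,20)=(43*31+20)%997=356 -> [240, 690, 356]
  L2: h(240,690)=(240*31+690)%997=154 h(356,356)=(356*31+356)%997=425 -> [154, 425]
  L3: h(154,425)=(154*31+425)%997=214 -> [214]
  root=214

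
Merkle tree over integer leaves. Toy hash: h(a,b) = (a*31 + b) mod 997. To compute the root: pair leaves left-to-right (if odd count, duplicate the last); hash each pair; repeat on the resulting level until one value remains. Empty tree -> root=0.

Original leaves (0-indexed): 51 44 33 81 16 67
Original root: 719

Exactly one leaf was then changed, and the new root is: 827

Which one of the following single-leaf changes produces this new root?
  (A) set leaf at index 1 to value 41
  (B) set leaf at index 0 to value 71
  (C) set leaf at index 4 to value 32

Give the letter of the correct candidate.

Answer: A

Derivation:
Original leaves: [51, 44, 33, 81, 16, 67]
Target new root: 827
Try each candidate change and compute the resulting root:
Candidate A: set leaf[1] = 41 -> leaves = [51, 41, 33, 81, 16, 67]
  L0: [51, 41, 33, 81, 16, 67]
  L1: h(51,41)=(51*31+41)%997=625 h(33,81)=(33*31+81)%997=107 h(16,67)=(16*31+67)%997=563 -> [625, 107, 563]
  L2: h(625,107)=(625*31+107)%997=539 h(563,563)=(563*31+563)%997=70 -> [539, 70]
  L3: h(539,70)=(539*31+70)%997=827 -> [827]
  root = 827 == target 827  ** MATCH **
Candidate B: set leaf[0] = 71 -> leaves = [71, 44, 33, 81, 16, 67]
  L0: [71, 44, 33, 81, 16, 67]
  L1: h(71,44)=(71*31+44)%997=251 h(33,81)=(33*31+81)%997=107 h(16,67)=(16*31+67)%997=563 -> [251, 107, 563]
  L2: h(251,107)=(251*31+107)%997=909 h(563,563)=(563*31+563)%997=70 -> [909, 70]
  L3: h(909,70)=(909*31+70)%997=333 -> [333]
  root = 333 != target 827
Candidate C: set leaf[4] = 32 -> leaves = [51, 44, 33, 81, 32, 67]
  L0: [51, 44, 33, 81, 32, 67]
  L1: h(51,44)=(51*31+44)%997=628 h(33,81)=(33*31+81)%997=107 h(32,67)=(32*31+67)%997=62 -> [628, 107, 62]
  L2: h(628,107)=(628*31+107)%997=632 h(62,62)=(62*31+62)%997=987 -> [632, 987]
  L3: h(632,987)=(632*31+987)%997=639 -> [639]
  root = 639 != target 827
Candidate A produces the target root.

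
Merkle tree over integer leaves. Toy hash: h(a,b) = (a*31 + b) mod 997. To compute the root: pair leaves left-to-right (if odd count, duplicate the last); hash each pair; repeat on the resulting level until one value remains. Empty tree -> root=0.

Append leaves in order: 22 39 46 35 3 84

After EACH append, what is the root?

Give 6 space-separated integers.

After append 22 (leaves=[22]):
  L0: [22]
  root=22
After append 39 (leaves=[22, 39]):
  L0: [22, 39]
  L1: h(22,39)=(22*31+39)%997=721 -> [721]
  root=721
After append 46 (leaves=[22, 39, 46]):
  L0: [22, 39, 46]
  L1: h(22,39)=(22*31+39)%997=721 h(46,46)=(46*31+46)%997=475 -> [721, 475]
  L2: h(721,475)=(721*31+475)%997=892 -> [892]
  root=892
After append 35 (leaves=[22, 39, 46, 35]):
  L0: [22, 39, 46, 35]
  L1: h(22,39)=(22*31+39)%997=721 h(46,35)=(46*31+35)%997=464 -> [721, 464]
  L2: h(721,464)=(721*31+464)%997=881 -> [881]
  root=881
After append 3 (leaves=[22, 39, 46, 35, 3]):
  L0: [22, 39, 46, 35, 3]
  L1: h(22,39)=(22*31+39)%997=721 h(46,35)=(46*31+35)%997=464 h(3,3)=(3*31+3)%997=96 -> [721, 464, 96]
  L2: h(721,464)=(721*31+464)%997=881 h(96,96)=(96*31+96)%997=81 -> [881, 81]
  L3: h(881,81)=(881*31+81)%997=473 -> [473]
  root=473
After append 84 (leaves=[22, 39, 46, 35, 3, 84]):
  L0: [22, 39, 46, 35, 3, 84]
  L1: h(22,39)=(22*31+39)%997=721 h(46,35)=(46*31+35)%997=464 h(3,84)=(3*31+84)%997=177 -> [721, 464, 177]
  L2: h(721,464)=(721*31+464)%997=881 h(177,177)=(177*31+177)%997=679 -> [881, 679]
  L3: h(881,679)=(881*31+679)%997=74 -> [74]
  root=74

Answer: 22 721 892 881 473 74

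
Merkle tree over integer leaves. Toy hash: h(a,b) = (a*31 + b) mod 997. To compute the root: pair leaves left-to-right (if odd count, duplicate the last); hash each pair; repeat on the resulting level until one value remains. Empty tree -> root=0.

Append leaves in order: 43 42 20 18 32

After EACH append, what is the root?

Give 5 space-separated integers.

After append 43 (leaves=[43]):
  L0: [43]
  root=43
After append 42 (leaves=[43, 42]):
  L0: [43, 42]
  L1: h(43,42)=(43*31+42)%997=378 -> [378]
  root=378
After append 20 (leaves=[43, 42, 20]):
  L0: [43, 42, 20]
  L1: h(43,42)=(43*31+42)%997=378 h(20,20)=(20*31+20)%997=640 -> [378, 640]
  L2: h(378,640)=(378*31+640)%997=394 -> [394]
  root=394
After append 18 (leaves=[43, 42, 20, 18]):
  L0: [43, 42, 20, 18]
  L1: h(43,42)=(43*31+42)%997=378 h(20,18)=(20*31+18)%997=638 -> [378, 638]
  L2: h(378,638)=(378*31+638)%997=392 -> [392]
  root=392
After append 32 (leaves=[43, 42, 20, 18, 32]):
  L0: [43, 42, 20, 18, 32]
  L1: h(43,42)=(43*31+42)%997=378 h(20,18)=(20*31+18)%997=638 h(32,32)=(32*31+32)%997=27 -> [378, 638, 27]
  L2: h(378,638)=(378*31+638)%997=392 h(27,27)=(27*31+27)%997=864 -> [392, 864]
  L3: h(392,864)=(392*31+864)%997=55 -> [55]
  root=55

Answer: 43 378 394 392 55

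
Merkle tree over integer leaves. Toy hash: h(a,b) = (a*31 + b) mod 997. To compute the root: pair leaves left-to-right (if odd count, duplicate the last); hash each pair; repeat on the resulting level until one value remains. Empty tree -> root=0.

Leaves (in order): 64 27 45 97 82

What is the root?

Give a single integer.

Answer: 995

Derivation:
L0: [64, 27, 45, 97, 82]
L1: h(64,27)=(64*31+27)%997=17 h(45,97)=(45*31+97)%997=495 h(82,82)=(82*31+82)%997=630 -> [17, 495, 630]
L2: h(17,495)=(17*31+495)%997=25 h(630,630)=(630*31+630)%997=220 -> [25, 220]
L3: h(25,220)=(25*31+220)%997=995 -> [995]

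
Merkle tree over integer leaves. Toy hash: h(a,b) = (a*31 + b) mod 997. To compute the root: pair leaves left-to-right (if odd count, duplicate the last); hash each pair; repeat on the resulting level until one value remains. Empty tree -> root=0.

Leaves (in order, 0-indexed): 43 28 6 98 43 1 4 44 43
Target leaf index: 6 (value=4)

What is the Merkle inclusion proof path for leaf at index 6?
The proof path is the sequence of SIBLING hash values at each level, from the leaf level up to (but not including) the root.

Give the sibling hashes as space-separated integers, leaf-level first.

L0 (leaves): [43, 28, 6, 98, 43, 1, 4, 44, 43], target index=6
L1: h(43,28)=(43*31+28)%997=364 [pair 0] h(6,98)=(6*31+98)%997=284 [pair 1] h(43,1)=(43*31+1)%997=337 [pair 2] h(4,44)=(4*31+44)%997=168 [pair 3] h(43,43)=(43*31+43)%997=379 [pair 4] -> [364, 284, 337, 168, 379]
  Sibling for proof at L0: 44
L2: h(364,284)=(364*31+284)%997=601 [pair 0] h(337,168)=(337*31+168)%997=645 [pair 1] h(379,379)=(379*31+379)%997=164 [pair 2] -> [601, 645, 164]
  Sibling for proof at L1: 337
L3: h(601,645)=(601*31+645)%997=333 [pair 0] h(164,164)=(164*31+164)%997=263 [pair 1] -> [333, 263]
  Sibling for proof at L2: 601
L4: h(333,263)=(333*31+263)%997=616 [pair 0] -> [616]
  Sibling for proof at L3: 263
Root: 616
Proof path (sibling hashes from leaf to root): [44, 337, 601, 263]

Answer: 44 337 601 263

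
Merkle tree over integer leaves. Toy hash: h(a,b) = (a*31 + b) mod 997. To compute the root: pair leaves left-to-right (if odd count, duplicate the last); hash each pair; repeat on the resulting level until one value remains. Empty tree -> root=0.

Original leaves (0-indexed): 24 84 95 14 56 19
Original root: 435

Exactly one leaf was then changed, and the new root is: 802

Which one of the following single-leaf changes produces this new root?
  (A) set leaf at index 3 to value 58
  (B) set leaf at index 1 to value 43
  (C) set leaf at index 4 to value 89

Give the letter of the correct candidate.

Original leaves: [24, 84, 95, 14, 56, 19]
Target new root: 802
Try each candidate change and compute the resulting root:
Candidate A: set leaf[3] = 58 -> leaves = [24, 84, 95, 58, 56, 19]
  L0: [24, 84, 95, 58, 56, 19]
  L1: h(24,84)=(24*31+84)%997=828 h(95,58)=(95*31+58)%997=12 h(56,19)=(56*31+19)%997=758 -> [828, 12, 758]
  L2: h(828,12)=(828*31+12)%997=755 h(758,758)=(758*31+758)%997=328 -> [755, 328]
  L3: h(755,328)=(755*31+328)%997=802 -> [802]
  root = 802 == target 802  ** MATCH **
Candidate B: set leaf[1] = 43 -> leaves = [24, 43, 95, 14, 56, 19]
  L0: [24, 43, 95, 14, 56, 19]
  L1: h(24,43)=(24*31+43)%997=787 h(95,14)=(95*31+14)%997=965 h(56,19)=(56*31+19)%997=758 -> [787, 965, 758]
  L2: h(787,965)=(787*31+965)%997=437 h(758,758)=(758*31+758)%997=328 -> [437, 328]
  L3: h(437,328)=(437*31+328)%997=914 -> [914]
  root = 914 != target 802
Candidate C: set leaf[4] = 89 -> leaves = [24, 84, 95, 14, 89, 19]
  L0: [24, 84, 95, 14, 89, 19]
  L1: h(24,84)=(24*31+84)%997=828 h(95,14)=(95*31+14)%997=965 h(89,19)=(89*31+19)%997=784 -> [828, 965, 784]
  L2: h(828,965)=(828*31+965)%997=711 h(784,784)=(784*31+784)%997=163 -> [711, 163]
  L3: h(711,163)=(711*31+163)%997=270 -> [270]
  root = 270 != target 802
Candidate A produces the target root.

Answer: A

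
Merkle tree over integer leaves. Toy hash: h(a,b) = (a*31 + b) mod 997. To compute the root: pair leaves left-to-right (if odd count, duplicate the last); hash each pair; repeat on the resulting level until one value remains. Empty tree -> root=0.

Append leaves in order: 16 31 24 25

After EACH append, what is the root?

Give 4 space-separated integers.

After append 16 (leaves=[16]):
  L0: [16]
  root=16
After append 31 (leaves=[16, 31]):
  L0: [16, 31]
  L1: h(16,31)=(16*31+31)%997=527 -> [527]
  root=527
After append 24 (leaves=[16, 31, 24]):
  L0: [16, 31, 24]
  L1: h(16,31)=(16*31+31)%997=527 h(24,24)=(24*31+24)%997=768 -> [527, 768]
  L2: h(527,768)=(527*31+768)%997=156 -> [156]
  root=156
After append 25 (leaves=[16, 31, 24, 25]):
  L0: [16, 31, 24, 25]
  L1: h(16,31)=(16*31+31)%997=527 h(24,25)=(24*31+25)%997=769 -> [527, 769]
  L2: h(527,769)=(527*31+769)%997=157 -> [157]
  root=157

Answer: 16 527 156 157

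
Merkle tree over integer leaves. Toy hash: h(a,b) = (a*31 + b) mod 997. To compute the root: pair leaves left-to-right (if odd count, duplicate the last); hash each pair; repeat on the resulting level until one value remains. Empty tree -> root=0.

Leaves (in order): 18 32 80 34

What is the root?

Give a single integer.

Answer: 864

Derivation:
L0: [18, 32, 80, 34]
L1: h(18,32)=(18*31+32)%997=590 h(80,34)=(80*31+34)%997=520 -> [590, 520]
L2: h(590,520)=(590*31+520)%997=864 -> [864]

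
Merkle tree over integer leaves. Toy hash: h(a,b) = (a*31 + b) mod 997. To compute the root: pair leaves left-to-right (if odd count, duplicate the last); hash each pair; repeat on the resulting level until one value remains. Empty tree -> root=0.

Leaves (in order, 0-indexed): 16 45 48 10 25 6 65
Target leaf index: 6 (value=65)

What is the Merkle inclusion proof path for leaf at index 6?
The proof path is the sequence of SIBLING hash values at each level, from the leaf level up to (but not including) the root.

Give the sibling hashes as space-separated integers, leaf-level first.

Answer: 65 781 323

Derivation:
L0 (leaves): [16, 45, 48, 10, 25, 6, 65], target index=6
L1: h(16,45)=(16*31+45)%997=541 [pair 0] h(48,10)=(48*31+10)%997=501 [pair 1] h(25,6)=(25*31+6)%997=781 [pair 2] h(65,65)=(65*31+65)%997=86 [pair 3] -> [541, 501, 781, 86]
  Sibling for proof at L0: 65
L2: h(541,501)=(541*31+501)%997=323 [pair 0] h(781,86)=(781*31+86)%997=369 [pair 1] -> [323, 369]
  Sibling for proof at L1: 781
L3: h(323,369)=(323*31+369)%997=412 [pair 0] -> [412]
  Sibling for proof at L2: 323
Root: 412
Proof path (sibling hashes from leaf to root): [65, 781, 323]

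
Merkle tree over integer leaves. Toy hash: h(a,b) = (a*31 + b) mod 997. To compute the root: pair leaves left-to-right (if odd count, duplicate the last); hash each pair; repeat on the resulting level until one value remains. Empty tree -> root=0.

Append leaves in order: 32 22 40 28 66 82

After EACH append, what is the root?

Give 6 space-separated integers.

After append 32 (leaves=[32]):
  L0: [32]
  root=32
After append 22 (leaves=[32, 22]):
  L0: [32, 22]
  L1: h(32,22)=(32*31+22)%997=17 -> [17]
  root=17
After append 40 (leaves=[32, 22, 40]):
  L0: [32, 22, 40]
  L1: h(32,22)=(32*31+22)%997=17 h(40,40)=(40*31+40)%997=283 -> [17, 283]
  L2: h(17,283)=(17*31+283)%997=810 -> [810]
  root=810
After append 28 (leaves=[32, 22, 40, 28]):
  L0: [32, 22, 40, 28]
  L1: h(32,22)=(32*31+22)%997=17 h(40,28)=(40*31+28)%997=271 -> [17, 271]
  L2: h(17,271)=(17*31+271)%997=798 -> [798]
  root=798
After append 66 (leaves=[32, 22, 40, 28, 66]):
  L0: [32, 22, 40, 28, 66]
  L1: h(32,22)=(32*31+22)%997=17 h(40,28)=(40*31+28)%997=271 h(66,66)=(66*31+66)%997=118 -> [17, 271, 118]
  L2: h(17,271)=(17*31+271)%997=798 h(118,118)=(118*31+118)%997=785 -> [798, 785]
  L3: h(798,785)=(798*31+785)%997=598 -> [598]
  root=598
After append 82 (leaves=[32, 22, 40, 28, 66, 82]):
  L0: [32, 22, 40, 28, 66, 82]
  L1: h(32,22)=(32*31+22)%997=17 h(40,28)=(40*31+28)%997=271 h(66,82)=(66*31+82)%997=134 -> [17, 271, 134]
  L2: h(17,271)=(17*31+271)%997=798 h(134,134)=(134*31+134)%997=300 -> [798, 300]
  L3: h(798,300)=(798*31+300)%997=113 -> [113]
  root=113

Answer: 32 17 810 798 598 113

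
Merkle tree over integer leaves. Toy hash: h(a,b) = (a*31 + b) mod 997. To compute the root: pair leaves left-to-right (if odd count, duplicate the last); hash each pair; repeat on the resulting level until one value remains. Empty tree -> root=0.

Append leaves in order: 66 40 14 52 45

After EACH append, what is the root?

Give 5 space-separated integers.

After append 66 (leaves=[66]):
  L0: [66]
  root=66
After append 40 (leaves=[66, 40]):
  L0: [66, 40]
  L1: h(66,40)=(66*31+40)%997=92 -> [92]
  root=92
After append 14 (leaves=[66, 40, 14]):
  L0: [66, 40, 14]
  L1: h(66,40)=(66*31+40)%997=92 h(14,14)=(14*31+14)%997=448 -> [92, 448]
  L2: h(92,448)=(92*31+448)%997=309 -> [309]
  root=309
After append 52 (leaves=[66, 40, 14, 52]):
  L0: [66, 40, 14, 52]
  L1: h(66,40)=(66*31+40)%997=92 h(14,52)=(14*31+52)%997=486 -> [92, 486]
  L2: h(92,486)=(92*31+486)%997=347 -> [347]
  root=347
After append 45 (leaves=[66, 40, 14, 52, 45]):
  L0: [66, 40, 14, 52, 45]
  L1: h(66,40)=(66*31+40)%997=92 h(14,52)=(14*31+52)%997=486 h(45,45)=(45*31+45)%997=443 -> [92, 486, 443]
  L2: h(92,486)=(92*31+486)%997=347 h(443,443)=(443*31+443)%997=218 -> [347, 218]
  L3: h(347,218)=(347*31+218)%997=8 -> [8]
  root=8

Answer: 66 92 309 347 8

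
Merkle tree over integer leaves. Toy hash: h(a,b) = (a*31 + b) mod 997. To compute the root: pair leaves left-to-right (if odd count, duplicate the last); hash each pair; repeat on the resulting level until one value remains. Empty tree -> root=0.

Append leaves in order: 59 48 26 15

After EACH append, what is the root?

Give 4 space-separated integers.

Answer: 59 880 196 185

Derivation:
After append 59 (leaves=[59]):
  L0: [59]
  root=59
After append 48 (leaves=[59, 48]):
  L0: [59, 48]
  L1: h(59,48)=(59*31+48)%997=880 -> [880]
  root=880
After append 26 (leaves=[59, 48, 26]):
  L0: [59, 48, 26]
  L1: h(59,48)=(59*31+48)%997=880 h(26,26)=(26*31+26)%997=832 -> [880, 832]
  L2: h(880,832)=(880*31+832)%997=196 -> [196]
  root=196
After append 15 (leaves=[59, 48, 26, 15]):
  L0: [59, 48, 26, 15]
  L1: h(59,48)=(59*31+48)%997=880 h(26,15)=(26*31+15)%997=821 -> [880, 821]
  L2: h(880,821)=(880*31+821)%997=185 -> [185]
  root=185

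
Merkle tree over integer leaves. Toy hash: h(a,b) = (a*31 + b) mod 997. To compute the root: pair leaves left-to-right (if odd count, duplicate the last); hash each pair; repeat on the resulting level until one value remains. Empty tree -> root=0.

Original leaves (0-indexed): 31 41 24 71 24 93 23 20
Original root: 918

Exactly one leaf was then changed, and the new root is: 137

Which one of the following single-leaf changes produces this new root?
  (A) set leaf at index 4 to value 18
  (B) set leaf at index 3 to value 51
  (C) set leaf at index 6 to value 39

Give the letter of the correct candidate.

Answer: A

Derivation:
Original leaves: [31, 41, 24, 71, 24, 93, 23, 20]
Target new root: 137
Try each candidate change and compute the resulting root:
Candidate A: set leaf[4] = 18 -> leaves = [31, 41, 24, 71, 18, 93, 23, 20]
  L0: [31, 41, 24, 71, 18, 93, 23, 20]
  L1: h(31,41)=(31*31+41)%997=5 h(24,71)=(24*31+71)%997=815 h(18,93)=(18*31+93)%997=651 h(23,20)=(23*31+20)%997=733 -> [5, 815, 651, 733]
  L2: h(5,815)=(5*31+815)%997=970 h(651,733)=(651*31+733)%997=974 -> [970, 974]
  L3: h(970,974)=(970*31+974)%997=137 -> [137]
  root = 137 == target 137  ** MATCH **
Candidate B: set leaf[3] = 51 -> leaves = [31, 41, 24, 51, 24, 93, 23, 20]
  L0: [31, 41, 24, 51, 24, 93, 23, 20]
  L1: h(31,41)=(31*31+41)%997=5 h(24,51)=(24*31+51)%997=795 h(24,93)=(24*31+93)%997=837 h(23,20)=(23*31+20)%997=733 -> [5, 795, 837, 733]
  L2: h(5,795)=(5*31+795)%997=950 h(837,733)=(837*31+733)%997=758 -> [950, 758]
  L3: h(950,758)=(950*31+758)%997=298 -> [298]
  root = 298 != target 137
Candidate C: set leaf[6] = 39 -> leaves = [31, 41, 24, 71, 24, 93, 39, 20]
  L0: [31, 41, 24, 71, 24, 93, 39, 20]
  L1: h(31,41)=(31*31+41)%997=5 h(24,71)=(24*31+71)%997=815 h(24,93)=(24*31+93)%997=837 h(39,20)=(39*31+20)%997=232 -> [5, 815, 837, 232]
  L2: h(5,815)=(5*31+815)%997=970 h(837,232)=(837*31+232)%997=257 -> [970, 257]
  L3: h(970,257)=(970*31+257)%997=417 -> [417]
  root = 417 != target 137
Candidate A produces the target root.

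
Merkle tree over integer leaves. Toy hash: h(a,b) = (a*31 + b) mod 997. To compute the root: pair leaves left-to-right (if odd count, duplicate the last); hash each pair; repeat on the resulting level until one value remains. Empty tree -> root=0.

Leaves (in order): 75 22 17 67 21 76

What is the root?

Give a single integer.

L0: [75, 22, 17, 67, 21, 76]
L1: h(75,22)=(75*31+22)%997=353 h(17,67)=(17*31+67)%997=594 h(21,76)=(21*31+76)%997=727 -> [353, 594, 727]
L2: h(353,594)=(353*31+594)%997=570 h(727,727)=(727*31+727)%997=333 -> [570, 333]
L3: h(570,333)=(570*31+333)%997=57 -> [57]

Answer: 57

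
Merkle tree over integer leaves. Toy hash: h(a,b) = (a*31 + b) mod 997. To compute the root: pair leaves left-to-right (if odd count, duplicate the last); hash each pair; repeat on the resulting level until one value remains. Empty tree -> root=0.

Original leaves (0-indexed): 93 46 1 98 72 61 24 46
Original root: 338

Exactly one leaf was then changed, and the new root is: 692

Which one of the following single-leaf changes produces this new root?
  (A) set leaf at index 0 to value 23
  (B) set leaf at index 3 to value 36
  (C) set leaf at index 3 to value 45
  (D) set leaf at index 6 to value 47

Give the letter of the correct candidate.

Original leaves: [93, 46, 1, 98, 72, 61, 24, 46]
Target new root: 692
Try each candidate change and compute the resulting root:
Candidate A: set leaf[0] = 23 -> leaves = [23, 46, 1, 98, 72, 61, 24, 46]
  L0: [23, 46, 1, 98, 72, 61, 24, 46]
  L1: h(23,46)=(23*31+46)%997=759 h(1,98)=(1*31+98)%997=129 h(72,61)=(72*31+61)%997=299 h(24,46)=(24*31+46)%997=790 -> [759, 129, 299, 790]
  L2: h(759,129)=(759*31+129)%997=727 h(299,790)=(299*31+790)%997=89 -> [727, 89]
  L3: h(727,89)=(727*31+89)%997=692 -> [692]
  root = 692 == target 692  ** MATCH **
Candidate B: set leaf[3] = 36 -> leaves = [93, 46, 1, 36, 72, 61, 24, 46]
  L0: [93, 46, 1, 36, 72, 61, 24, 46]
  L1: h(93,46)=(93*31+46)%997=935 h(1,36)=(1*31+36)%997=67 h(72,61)=(72*31+61)%997=299 h(24,46)=(24*31+46)%997=790 -> [935, 67, 299, 790]
  L2: h(935,67)=(935*31+67)%997=139 h(299,790)=(299*31+790)%997=89 -> [139, 89]
  L3: h(139,89)=(139*31+89)%997=410 -> [410]
  root = 410 != target 692
Candidate C: set leaf[3] = 45 -> leaves = [93, 46, 1, 45, 72, 61, 24, 46]
  L0: [93, 46, 1, 45, 72, 61, 24, 46]
  L1: h(93,46)=(93*31+46)%997=935 h(1,45)=(1*31+45)%997=76 h(72,61)=(72*31+61)%997=299 h(24,46)=(24*31+46)%997=790 -> [935, 76, 299, 790]
  L2: h(935,76)=(935*31+76)%997=148 h(299,790)=(299*31+790)%997=89 -> [148, 89]
  L3: h(148,89)=(148*31+89)%997=689 -> [689]
  root = 689 != target 692
Candidate D: set leaf[6] = 47 -> leaves = [93, 46, 1, 98, 72, 61, 47, 46]
  L0: [93, 46, 1, 98, 72, 61, 47, 46]
  L1: h(93,46)=(93*31+46)%997=935 h(1,98)=(1*31+98)%997=129 h(72,61)=(72*31+61)%997=299 h(47,46)=(47*31+46)%997=506 -> [935, 129, 299, 506]
  L2: h(935,129)=(935*31+129)%997=201 h(299,506)=(299*31+506)%997=802 -> [201, 802]
  L3: h(201,802)=(201*31+802)%997=54 -> [54]
  root = 54 != target 692
Candidate A produces the target root.

Answer: A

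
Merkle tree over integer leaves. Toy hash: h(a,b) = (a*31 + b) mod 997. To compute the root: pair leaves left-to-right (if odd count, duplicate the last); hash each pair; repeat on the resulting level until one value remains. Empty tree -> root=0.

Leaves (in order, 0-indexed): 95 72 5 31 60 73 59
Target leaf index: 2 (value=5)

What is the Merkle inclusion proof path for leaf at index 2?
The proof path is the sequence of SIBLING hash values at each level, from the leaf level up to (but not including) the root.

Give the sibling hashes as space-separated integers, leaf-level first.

L0 (leaves): [95, 72, 5, 31, 60, 73, 59], target index=2
L1: h(95,72)=(95*31+72)%997=26 [pair 0] h(5,31)=(5*31+31)%997=186 [pair 1] h(60,73)=(60*31+73)%997=936 [pair 2] h(59,59)=(59*31+59)%997=891 [pair 3] -> [26, 186, 936, 891]
  Sibling for proof at L0: 31
L2: h(26,186)=(26*31+186)%997=992 [pair 0] h(936,891)=(936*31+891)%997=994 [pair 1] -> [992, 994]
  Sibling for proof at L1: 26
L3: h(992,994)=(992*31+994)%997=839 [pair 0] -> [839]
  Sibling for proof at L2: 994
Root: 839
Proof path (sibling hashes from leaf to root): [31, 26, 994]

Answer: 31 26 994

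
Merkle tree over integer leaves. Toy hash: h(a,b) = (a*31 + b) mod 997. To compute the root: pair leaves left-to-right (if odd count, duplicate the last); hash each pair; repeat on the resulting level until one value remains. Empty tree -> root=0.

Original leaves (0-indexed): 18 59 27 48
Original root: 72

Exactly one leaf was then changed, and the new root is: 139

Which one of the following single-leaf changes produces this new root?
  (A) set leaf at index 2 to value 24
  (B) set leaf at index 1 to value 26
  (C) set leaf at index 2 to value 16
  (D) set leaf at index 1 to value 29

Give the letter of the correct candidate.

Original leaves: [18, 59, 27, 48]
Target new root: 139
Try each candidate change and compute the resulting root:
Candidate A: set leaf[2] = 24 -> leaves = [18, 59, 24, 48]
  L0: [18, 59, 24, 48]
  L1: h(18,59)=(18*31+59)%997=617 h(24,48)=(24*31+48)%997=792 -> [617, 792]
  L2: h(617,792)=(617*31+792)%997=976 -> [976]
  root = 976 != target 139
Candidate B: set leaf[1] = 26 -> leaves = [18, 26, 27, 48]
  L0: [18, 26, 27, 48]
  L1: h(18,26)=(18*31+26)%997=584 h(27,48)=(27*31+48)%997=885 -> [584, 885]
  L2: h(584,885)=(584*31+885)%997=46 -> [46]
  root = 46 != target 139
Candidate C: set leaf[2] = 16 -> leaves = [18, 59, 16, 48]
  L0: [18, 59, 16, 48]
  L1: h(18,59)=(18*31+59)%997=617 h(16,48)=(16*31+48)%997=544 -> [617, 544]
  L2: h(617,544)=(617*31+544)%997=728 -> [728]
  root = 728 != target 139
Candidate D: set leaf[1] = 29 -> leaves = [18, 29, 27, 48]
  L0: [18, 29, 27, 48]
  L1: h(18,29)=(18*31+29)%997=587 h(27,48)=(27*31+48)%997=885 -> [587, 885]
  L2: h(587,885)=(587*31+885)%997=139 -> [139]
  root = 139 == target 139  ** MATCH **
Candidate D produces the target root.

Answer: D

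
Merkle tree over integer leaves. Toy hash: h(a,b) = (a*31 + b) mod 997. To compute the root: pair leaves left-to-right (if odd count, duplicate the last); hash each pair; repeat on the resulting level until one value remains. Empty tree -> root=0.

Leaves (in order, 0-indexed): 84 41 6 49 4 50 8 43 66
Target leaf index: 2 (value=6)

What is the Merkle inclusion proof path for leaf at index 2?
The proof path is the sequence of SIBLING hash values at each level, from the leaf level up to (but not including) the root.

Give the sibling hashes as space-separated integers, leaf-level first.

L0 (leaves): [84, 41, 6, 49, 4, 50, 8, 43, 66], target index=2
L1: h(84,41)=(84*31+41)%997=651 [pair 0] h(6,49)=(6*31+49)%997=235 [pair 1] h(4,50)=(4*31+50)%997=174 [pair 2] h(8,43)=(8*31+43)%997=291 [pair 3] h(66,66)=(66*31+66)%997=118 [pair 4] -> [651, 235, 174, 291, 118]
  Sibling for proof at L0: 49
L2: h(651,235)=(651*31+235)%997=476 [pair 0] h(174,291)=(174*31+291)%997=700 [pair 1] h(118,118)=(118*31+118)%997=785 [pair 2] -> [476, 700, 785]
  Sibling for proof at L1: 651
L3: h(476,700)=(476*31+700)%997=501 [pair 0] h(785,785)=(785*31+785)%997=195 [pair 1] -> [501, 195]
  Sibling for proof at L2: 700
L4: h(501,195)=(501*31+195)%997=771 [pair 0] -> [771]
  Sibling for proof at L3: 195
Root: 771
Proof path (sibling hashes from leaf to root): [49, 651, 700, 195]

Answer: 49 651 700 195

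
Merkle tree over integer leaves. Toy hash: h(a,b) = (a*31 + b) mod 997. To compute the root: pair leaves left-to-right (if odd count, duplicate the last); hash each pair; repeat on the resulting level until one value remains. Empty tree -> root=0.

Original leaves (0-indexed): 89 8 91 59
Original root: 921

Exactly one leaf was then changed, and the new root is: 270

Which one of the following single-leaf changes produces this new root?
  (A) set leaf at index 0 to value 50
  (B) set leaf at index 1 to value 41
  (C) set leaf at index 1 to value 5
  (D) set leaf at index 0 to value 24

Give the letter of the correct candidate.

Original leaves: [89, 8, 91, 59]
Target new root: 270
Try each candidate change and compute the resulting root:
Candidate A: set leaf[0] = 50 -> leaves = [50, 8, 91, 59]
  L0: [50, 8, 91, 59]
  L1: h(50,8)=(50*31+8)%997=561 h(91,59)=(91*31+59)%997=886 -> [561, 886]
  L2: h(561,886)=(561*31+886)%997=331 -> [331]
  root = 331 != target 270
Candidate B: set leaf[1] = 41 -> leaves = [89, 41, 91, 59]
  L0: [89, 41, 91, 59]
  L1: h(89,41)=(89*31+41)%997=806 h(91,59)=(91*31+59)%997=886 -> [806, 886]
  L2: h(806,886)=(806*31+886)%997=947 -> [947]
  root = 947 != target 270
Candidate C: set leaf[1] = 5 -> leaves = [89, 5, 91, 59]
  L0: [89, 5, 91, 59]
  L1: h(89,5)=(89*31+5)%997=770 h(91,59)=(91*31+59)%997=886 -> [770, 886]
  L2: h(770,886)=(770*31+886)%997=828 -> [828]
  root = 828 != target 270
Candidate D: set leaf[0] = 24 -> leaves = [24, 8, 91, 59]
  L0: [24, 8, 91, 59]
  L1: h(24,8)=(24*31+8)%997=752 h(91,59)=(91*31+59)%997=886 -> [752, 886]
  L2: h(752,886)=(752*31+886)%997=270 -> [270]
  root = 270 == target 270  ** MATCH **
Candidate D produces the target root.

Answer: D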